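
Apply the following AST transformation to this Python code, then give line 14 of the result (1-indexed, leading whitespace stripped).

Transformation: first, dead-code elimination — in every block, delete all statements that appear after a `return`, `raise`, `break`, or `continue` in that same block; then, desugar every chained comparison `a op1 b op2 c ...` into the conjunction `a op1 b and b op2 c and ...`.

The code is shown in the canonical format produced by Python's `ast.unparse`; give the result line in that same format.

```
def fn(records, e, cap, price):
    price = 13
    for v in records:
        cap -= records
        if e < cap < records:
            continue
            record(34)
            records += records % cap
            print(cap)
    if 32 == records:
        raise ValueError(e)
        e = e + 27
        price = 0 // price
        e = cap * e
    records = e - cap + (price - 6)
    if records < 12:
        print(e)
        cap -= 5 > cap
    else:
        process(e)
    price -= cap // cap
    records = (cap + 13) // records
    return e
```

process(e)

Transformed code:
def fn(records, e, cap, price):
    price = 13
    for v in records:
        cap -= records
        if e < cap and cap < records:
            continue
    if 32 == records:
        raise ValueError(e)
    records = e - cap + (price - 6)
    if records < 12:
        print(e)
        cap -= 5 > cap
    else:
        process(e)
    price -= cap // cap
    records = (cap + 13) // records
    return e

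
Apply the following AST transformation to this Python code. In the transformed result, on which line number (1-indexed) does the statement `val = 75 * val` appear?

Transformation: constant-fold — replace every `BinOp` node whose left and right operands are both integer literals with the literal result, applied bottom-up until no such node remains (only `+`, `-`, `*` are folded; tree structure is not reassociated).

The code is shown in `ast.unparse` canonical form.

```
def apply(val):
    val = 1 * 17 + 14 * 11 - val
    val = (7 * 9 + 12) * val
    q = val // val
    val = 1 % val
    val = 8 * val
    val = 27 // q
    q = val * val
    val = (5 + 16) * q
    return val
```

3

Transformed code:
def apply(val):
    val = 171 - val
    val = 75 * val
    q = val // val
    val = 1 % val
    val = 8 * val
    val = 27 // q
    q = val * val
    val = 21 * q
    return val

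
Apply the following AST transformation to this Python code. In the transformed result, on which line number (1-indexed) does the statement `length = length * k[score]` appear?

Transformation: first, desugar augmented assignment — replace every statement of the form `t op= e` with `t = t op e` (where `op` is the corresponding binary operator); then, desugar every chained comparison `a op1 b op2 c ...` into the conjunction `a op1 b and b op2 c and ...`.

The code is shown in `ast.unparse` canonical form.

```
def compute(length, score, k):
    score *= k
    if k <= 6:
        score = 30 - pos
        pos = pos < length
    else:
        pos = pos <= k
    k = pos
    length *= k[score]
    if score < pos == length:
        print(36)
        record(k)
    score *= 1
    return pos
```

9

Transformed code:
def compute(length, score, k):
    score = score * k
    if k <= 6:
        score = 30 - pos
        pos = pos < length
    else:
        pos = pos <= k
    k = pos
    length = length * k[score]
    if score < pos and pos == length:
        print(36)
        record(k)
    score = score * 1
    return pos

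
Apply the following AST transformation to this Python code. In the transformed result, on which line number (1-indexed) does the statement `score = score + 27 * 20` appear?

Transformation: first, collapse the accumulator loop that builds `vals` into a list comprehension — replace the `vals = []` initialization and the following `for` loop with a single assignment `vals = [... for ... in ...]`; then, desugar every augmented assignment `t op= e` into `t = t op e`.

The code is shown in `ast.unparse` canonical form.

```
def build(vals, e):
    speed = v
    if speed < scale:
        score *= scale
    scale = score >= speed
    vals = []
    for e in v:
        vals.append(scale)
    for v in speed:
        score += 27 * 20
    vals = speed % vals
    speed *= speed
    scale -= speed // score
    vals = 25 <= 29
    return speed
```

8

Transformed code:
def build(vals, e):
    speed = v
    if speed < scale:
        score = score * scale
    scale = score >= speed
    vals = [scale for e in v]
    for v in speed:
        score = score + 27 * 20
    vals = speed % vals
    speed = speed * speed
    scale = scale - speed // score
    vals = 25 <= 29
    return speed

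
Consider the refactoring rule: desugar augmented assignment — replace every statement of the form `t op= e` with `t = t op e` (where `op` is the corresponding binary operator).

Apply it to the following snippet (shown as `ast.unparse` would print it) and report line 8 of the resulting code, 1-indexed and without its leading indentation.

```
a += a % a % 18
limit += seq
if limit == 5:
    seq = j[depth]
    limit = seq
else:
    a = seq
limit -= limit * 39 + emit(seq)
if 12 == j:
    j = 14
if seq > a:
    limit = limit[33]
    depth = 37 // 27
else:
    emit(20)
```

Transformed code:
a = a + a % a % 18
limit = limit + seq
if limit == 5:
    seq = j[depth]
    limit = seq
else:
    a = seq
limit = limit - (limit * 39 + emit(seq))
if 12 == j:
    j = 14
if seq > a:
    limit = limit[33]
    depth = 37 // 27
else:
    emit(20)

limit = limit - (limit * 39 + emit(seq))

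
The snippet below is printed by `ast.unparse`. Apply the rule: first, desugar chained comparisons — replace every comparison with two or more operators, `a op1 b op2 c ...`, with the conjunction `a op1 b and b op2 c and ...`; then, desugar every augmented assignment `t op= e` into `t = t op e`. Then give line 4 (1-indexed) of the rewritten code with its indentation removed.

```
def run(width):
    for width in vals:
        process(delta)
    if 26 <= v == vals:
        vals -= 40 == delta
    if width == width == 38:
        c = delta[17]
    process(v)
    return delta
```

if 26 <= v and v == vals:

Transformed code:
def run(width):
    for width in vals:
        process(delta)
    if 26 <= v and v == vals:
        vals = vals - (40 == delta)
    if width == width and width == 38:
        c = delta[17]
    process(v)
    return delta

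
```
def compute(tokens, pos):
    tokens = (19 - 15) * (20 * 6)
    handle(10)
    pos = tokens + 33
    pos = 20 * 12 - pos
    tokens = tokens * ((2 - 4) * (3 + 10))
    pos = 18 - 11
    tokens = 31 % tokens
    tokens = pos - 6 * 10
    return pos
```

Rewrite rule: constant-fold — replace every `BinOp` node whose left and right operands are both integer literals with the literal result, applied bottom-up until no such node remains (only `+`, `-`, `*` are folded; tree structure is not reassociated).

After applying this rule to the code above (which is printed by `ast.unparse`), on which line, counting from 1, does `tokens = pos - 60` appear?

Transformed code:
def compute(tokens, pos):
    tokens = 480
    handle(10)
    pos = tokens + 33
    pos = 240 - pos
    tokens = tokens * -26
    pos = 7
    tokens = 31 % tokens
    tokens = pos - 60
    return pos

9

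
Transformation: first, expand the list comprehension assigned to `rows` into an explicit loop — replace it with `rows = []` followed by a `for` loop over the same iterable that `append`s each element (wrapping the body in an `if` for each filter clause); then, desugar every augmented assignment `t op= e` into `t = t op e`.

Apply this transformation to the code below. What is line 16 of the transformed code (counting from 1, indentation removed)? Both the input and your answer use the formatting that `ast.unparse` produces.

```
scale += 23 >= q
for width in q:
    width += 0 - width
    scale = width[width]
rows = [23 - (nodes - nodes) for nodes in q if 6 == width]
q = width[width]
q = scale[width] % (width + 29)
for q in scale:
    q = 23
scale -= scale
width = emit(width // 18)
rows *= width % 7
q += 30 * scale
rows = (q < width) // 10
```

q = q + 30 * scale

Transformed code:
scale = scale + (23 >= q)
for width in q:
    width = width + (0 - width)
    scale = width[width]
rows = []
for nodes in q:
    if 6 == width:
        rows.append(23 - (nodes - nodes))
q = width[width]
q = scale[width] % (width + 29)
for q in scale:
    q = 23
scale = scale - scale
width = emit(width // 18)
rows = rows * (width % 7)
q = q + 30 * scale
rows = (q < width) // 10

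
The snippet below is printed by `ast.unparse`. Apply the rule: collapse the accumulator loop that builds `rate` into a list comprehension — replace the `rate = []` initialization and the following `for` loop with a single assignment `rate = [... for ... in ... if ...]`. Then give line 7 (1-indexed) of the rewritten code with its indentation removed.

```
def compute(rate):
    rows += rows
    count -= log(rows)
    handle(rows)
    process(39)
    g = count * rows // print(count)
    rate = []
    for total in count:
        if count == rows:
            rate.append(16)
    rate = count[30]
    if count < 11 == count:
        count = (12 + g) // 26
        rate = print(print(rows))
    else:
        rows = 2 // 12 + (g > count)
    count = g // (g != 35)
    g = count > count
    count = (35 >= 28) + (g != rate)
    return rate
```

rate = [16 for total in count if count == rows]

Transformed code:
def compute(rate):
    rows += rows
    count -= log(rows)
    handle(rows)
    process(39)
    g = count * rows // print(count)
    rate = [16 for total in count if count == rows]
    rate = count[30]
    if count < 11 == count:
        count = (12 + g) // 26
        rate = print(print(rows))
    else:
        rows = 2 // 12 + (g > count)
    count = g // (g != 35)
    g = count > count
    count = (35 >= 28) + (g != rate)
    return rate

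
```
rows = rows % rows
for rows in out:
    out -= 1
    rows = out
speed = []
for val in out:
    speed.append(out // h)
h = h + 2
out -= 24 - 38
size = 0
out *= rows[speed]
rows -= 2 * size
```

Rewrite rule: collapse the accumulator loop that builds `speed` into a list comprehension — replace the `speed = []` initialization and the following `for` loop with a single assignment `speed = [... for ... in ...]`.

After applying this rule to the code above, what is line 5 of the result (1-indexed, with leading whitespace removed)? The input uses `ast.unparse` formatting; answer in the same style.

speed = [out // h for val in out]

Transformed code:
rows = rows % rows
for rows in out:
    out -= 1
    rows = out
speed = [out // h for val in out]
h = h + 2
out -= 24 - 38
size = 0
out *= rows[speed]
rows -= 2 * size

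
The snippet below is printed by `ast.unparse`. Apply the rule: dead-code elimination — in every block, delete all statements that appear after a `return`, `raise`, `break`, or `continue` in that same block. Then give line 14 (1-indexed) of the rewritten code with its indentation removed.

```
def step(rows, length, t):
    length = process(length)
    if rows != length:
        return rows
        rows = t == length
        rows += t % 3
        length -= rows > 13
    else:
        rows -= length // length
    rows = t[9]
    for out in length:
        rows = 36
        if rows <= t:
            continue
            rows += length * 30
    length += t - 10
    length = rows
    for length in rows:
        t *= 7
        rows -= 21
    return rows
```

Transformed code:
def step(rows, length, t):
    length = process(length)
    if rows != length:
        return rows
    else:
        rows -= length // length
    rows = t[9]
    for out in length:
        rows = 36
        if rows <= t:
            continue
    length += t - 10
    length = rows
    for length in rows:
        t *= 7
        rows -= 21
    return rows

for length in rows:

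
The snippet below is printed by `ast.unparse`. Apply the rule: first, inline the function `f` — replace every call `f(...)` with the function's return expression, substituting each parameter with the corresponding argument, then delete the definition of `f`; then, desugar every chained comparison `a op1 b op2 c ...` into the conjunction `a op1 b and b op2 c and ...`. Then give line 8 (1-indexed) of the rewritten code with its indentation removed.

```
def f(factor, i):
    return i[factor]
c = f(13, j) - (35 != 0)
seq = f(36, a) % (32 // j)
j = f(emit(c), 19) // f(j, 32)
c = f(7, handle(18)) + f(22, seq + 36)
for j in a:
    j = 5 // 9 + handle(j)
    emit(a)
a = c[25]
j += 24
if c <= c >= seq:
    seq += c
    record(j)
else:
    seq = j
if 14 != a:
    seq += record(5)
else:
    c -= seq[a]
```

Transformed code:
c = j[13] - (35 != 0)
seq = a[36] % (32 // j)
j = 19[emit(c)] // 32[j]
c = handle(18)[7] + (seq + 36)[22]
for j in a:
    j = 5 // 9 + handle(j)
    emit(a)
a = c[25]
j += 24
if c <= c and c >= seq:
    seq += c
    record(j)
else:
    seq = j
if 14 != a:
    seq += record(5)
else:
    c -= seq[a]

a = c[25]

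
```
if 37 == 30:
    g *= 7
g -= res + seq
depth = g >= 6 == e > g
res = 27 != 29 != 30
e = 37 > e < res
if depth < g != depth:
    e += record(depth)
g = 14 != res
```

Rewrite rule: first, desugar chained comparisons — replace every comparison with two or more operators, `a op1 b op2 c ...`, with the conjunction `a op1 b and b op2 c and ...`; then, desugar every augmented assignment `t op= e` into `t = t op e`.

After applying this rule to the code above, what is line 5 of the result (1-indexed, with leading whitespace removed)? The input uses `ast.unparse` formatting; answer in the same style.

res = 27 != 29 and 29 != 30

Transformed code:
if 37 == 30:
    g = g * 7
g = g - (res + seq)
depth = g >= 6 and 6 == e and (e > g)
res = 27 != 29 and 29 != 30
e = 37 > e and e < res
if depth < g and g != depth:
    e = e + record(depth)
g = 14 != res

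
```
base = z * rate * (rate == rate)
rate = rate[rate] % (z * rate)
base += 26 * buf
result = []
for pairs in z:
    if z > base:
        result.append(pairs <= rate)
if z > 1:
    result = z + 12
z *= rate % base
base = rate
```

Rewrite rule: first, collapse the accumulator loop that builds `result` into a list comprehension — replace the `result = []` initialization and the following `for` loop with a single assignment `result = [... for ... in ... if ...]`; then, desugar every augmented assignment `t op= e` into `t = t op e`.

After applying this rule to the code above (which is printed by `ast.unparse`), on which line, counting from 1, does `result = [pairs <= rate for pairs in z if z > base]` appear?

4

Transformed code:
base = z * rate * (rate == rate)
rate = rate[rate] % (z * rate)
base = base + 26 * buf
result = [pairs <= rate for pairs in z if z > base]
if z > 1:
    result = z + 12
z = z * (rate % base)
base = rate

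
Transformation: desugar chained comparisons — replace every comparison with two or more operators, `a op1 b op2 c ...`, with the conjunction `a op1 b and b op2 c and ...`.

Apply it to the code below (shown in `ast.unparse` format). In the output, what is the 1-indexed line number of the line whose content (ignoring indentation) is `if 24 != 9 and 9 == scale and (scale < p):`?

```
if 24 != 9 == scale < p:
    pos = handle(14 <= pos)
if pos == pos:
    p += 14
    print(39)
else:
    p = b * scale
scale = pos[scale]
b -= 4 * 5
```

1

Transformed code:
if 24 != 9 and 9 == scale and (scale < p):
    pos = handle(14 <= pos)
if pos == pos:
    p += 14
    print(39)
else:
    p = b * scale
scale = pos[scale]
b -= 4 * 5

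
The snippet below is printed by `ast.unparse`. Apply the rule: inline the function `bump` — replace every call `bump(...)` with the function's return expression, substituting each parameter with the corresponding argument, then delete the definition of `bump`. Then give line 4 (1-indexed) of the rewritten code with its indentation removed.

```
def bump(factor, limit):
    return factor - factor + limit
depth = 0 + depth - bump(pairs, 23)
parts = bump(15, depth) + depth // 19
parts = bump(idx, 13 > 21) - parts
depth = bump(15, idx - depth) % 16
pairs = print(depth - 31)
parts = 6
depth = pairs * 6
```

depth = (15 - 15 + (idx - depth)) % 16

Transformed code:
depth = 0 + depth - (pairs - pairs + 23)
parts = 15 - 15 + depth + depth // 19
parts = idx - idx + (13 > 21) - parts
depth = (15 - 15 + (idx - depth)) % 16
pairs = print(depth - 31)
parts = 6
depth = pairs * 6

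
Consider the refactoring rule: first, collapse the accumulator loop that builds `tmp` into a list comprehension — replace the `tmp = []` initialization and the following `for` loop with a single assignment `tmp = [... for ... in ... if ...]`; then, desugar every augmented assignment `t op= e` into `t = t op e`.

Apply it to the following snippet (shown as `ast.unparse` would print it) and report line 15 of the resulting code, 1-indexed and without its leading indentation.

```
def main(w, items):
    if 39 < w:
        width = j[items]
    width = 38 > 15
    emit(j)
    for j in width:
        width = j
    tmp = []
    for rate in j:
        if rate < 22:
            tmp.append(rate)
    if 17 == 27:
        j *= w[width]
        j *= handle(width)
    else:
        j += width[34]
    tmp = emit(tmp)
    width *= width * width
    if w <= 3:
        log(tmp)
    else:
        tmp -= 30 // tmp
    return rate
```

Transformed code:
def main(w, items):
    if 39 < w:
        width = j[items]
    width = 38 > 15
    emit(j)
    for j in width:
        width = j
    tmp = [rate for rate in j if rate < 22]
    if 17 == 27:
        j = j * w[width]
        j = j * handle(width)
    else:
        j = j + width[34]
    tmp = emit(tmp)
    width = width * (width * width)
    if w <= 3:
        log(tmp)
    else:
        tmp = tmp - 30 // tmp
    return rate

width = width * (width * width)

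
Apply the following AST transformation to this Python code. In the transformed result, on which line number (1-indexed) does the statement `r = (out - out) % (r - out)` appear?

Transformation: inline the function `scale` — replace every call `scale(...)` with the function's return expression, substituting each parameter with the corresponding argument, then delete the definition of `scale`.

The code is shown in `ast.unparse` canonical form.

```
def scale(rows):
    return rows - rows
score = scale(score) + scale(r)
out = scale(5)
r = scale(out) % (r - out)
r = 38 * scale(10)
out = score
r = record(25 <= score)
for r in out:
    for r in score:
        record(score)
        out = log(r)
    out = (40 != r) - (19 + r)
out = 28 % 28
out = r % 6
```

Transformed code:
score = score - score + (r - r)
out = 5 - 5
r = (out - out) % (r - out)
r = 38 * (10 - 10)
out = score
r = record(25 <= score)
for r in out:
    for r in score:
        record(score)
        out = log(r)
    out = (40 != r) - (19 + r)
out = 28 % 28
out = r % 6

3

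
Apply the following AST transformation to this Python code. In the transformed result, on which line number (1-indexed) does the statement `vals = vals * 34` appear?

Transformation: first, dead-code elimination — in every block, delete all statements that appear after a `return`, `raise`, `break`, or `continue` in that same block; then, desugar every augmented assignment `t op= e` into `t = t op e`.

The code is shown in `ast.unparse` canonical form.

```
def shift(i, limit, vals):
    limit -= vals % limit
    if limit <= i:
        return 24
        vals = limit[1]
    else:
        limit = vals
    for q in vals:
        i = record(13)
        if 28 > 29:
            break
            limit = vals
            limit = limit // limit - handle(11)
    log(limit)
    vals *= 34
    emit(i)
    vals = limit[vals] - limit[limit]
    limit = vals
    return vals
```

Transformed code:
def shift(i, limit, vals):
    limit = limit - vals % limit
    if limit <= i:
        return 24
    else:
        limit = vals
    for q in vals:
        i = record(13)
        if 28 > 29:
            break
    log(limit)
    vals = vals * 34
    emit(i)
    vals = limit[vals] - limit[limit]
    limit = vals
    return vals

12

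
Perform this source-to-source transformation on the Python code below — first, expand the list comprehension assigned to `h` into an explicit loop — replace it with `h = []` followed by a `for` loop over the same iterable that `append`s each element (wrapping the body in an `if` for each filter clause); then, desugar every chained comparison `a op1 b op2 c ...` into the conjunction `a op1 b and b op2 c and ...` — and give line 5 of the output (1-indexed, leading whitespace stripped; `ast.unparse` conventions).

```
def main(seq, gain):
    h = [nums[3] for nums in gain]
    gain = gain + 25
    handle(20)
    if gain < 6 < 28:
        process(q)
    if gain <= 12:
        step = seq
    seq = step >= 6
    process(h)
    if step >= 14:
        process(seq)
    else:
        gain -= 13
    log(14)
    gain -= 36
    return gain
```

gain = gain + 25

Transformed code:
def main(seq, gain):
    h = []
    for nums in gain:
        h.append(nums[3])
    gain = gain + 25
    handle(20)
    if gain < 6 and 6 < 28:
        process(q)
    if gain <= 12:
        step = seq
    seq = step >= 6
    process(h)
    if step >= 14:
        process(seq)
    else:
        gain -= 13
    log(14)
    gain -= 36
    return gain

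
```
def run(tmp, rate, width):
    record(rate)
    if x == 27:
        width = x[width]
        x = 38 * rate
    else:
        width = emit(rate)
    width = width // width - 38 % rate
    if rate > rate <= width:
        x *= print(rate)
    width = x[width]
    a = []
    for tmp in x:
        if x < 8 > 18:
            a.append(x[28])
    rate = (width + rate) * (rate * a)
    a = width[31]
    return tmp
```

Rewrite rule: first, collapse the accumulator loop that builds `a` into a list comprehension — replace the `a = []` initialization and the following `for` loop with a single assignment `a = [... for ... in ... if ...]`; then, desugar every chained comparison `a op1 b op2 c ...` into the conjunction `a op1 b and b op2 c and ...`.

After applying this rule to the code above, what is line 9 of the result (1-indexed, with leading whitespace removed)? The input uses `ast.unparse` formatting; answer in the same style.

if rate > rate and rate <= width:

Transformed code:
def run(tmp, rate, width):
    record(rate)
    if x == 27:
        width = x[width]
        x = 38 * rate
    else:
        width = emit(rate)
    width = width // width - 38 % rate
    if rate > rate and rate <= width:
        x *= print(rate)
    width = x[width]
    a = [x[28] for tmp in x if x < 8 and 8 > 18]
    rate = (width + rate) * (rate * a)
    a = width[31]
    return tmp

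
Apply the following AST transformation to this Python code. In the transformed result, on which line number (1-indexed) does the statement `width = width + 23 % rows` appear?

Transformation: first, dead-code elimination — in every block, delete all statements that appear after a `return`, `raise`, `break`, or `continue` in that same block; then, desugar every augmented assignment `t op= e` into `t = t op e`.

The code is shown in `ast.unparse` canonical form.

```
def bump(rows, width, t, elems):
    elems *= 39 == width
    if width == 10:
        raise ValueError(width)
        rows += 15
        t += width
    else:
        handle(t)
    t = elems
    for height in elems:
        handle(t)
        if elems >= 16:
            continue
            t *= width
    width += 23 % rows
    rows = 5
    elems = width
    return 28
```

Transformed code:
def bump(rows, width, t, elems):
    elems = elems * (39 == width)
    if width == 10:
        raise ValueError(width)
    else:
        handle(t)
    t = elems
    for height in elems:
        handle(t)
        if elems >= 16:
            continue
    width = width + 23 % rows
    rows = 5
    elems = width
    return 28

12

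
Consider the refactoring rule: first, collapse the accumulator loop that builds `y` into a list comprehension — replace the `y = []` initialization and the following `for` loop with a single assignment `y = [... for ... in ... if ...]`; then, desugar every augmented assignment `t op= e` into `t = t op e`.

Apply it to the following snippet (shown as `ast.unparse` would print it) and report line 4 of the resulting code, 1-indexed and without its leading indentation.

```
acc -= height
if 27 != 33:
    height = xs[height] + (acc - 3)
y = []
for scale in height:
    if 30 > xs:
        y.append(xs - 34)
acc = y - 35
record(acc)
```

y = [xs - 34 for scale in height if 30 > xs]

Transformed code:
acc = acc - height
if 27 != 33:
    height = xs[height] + (acc - 3)
y = [xs - 34 for scale in height if 30 > xs]
acc = y - 35
record(acc)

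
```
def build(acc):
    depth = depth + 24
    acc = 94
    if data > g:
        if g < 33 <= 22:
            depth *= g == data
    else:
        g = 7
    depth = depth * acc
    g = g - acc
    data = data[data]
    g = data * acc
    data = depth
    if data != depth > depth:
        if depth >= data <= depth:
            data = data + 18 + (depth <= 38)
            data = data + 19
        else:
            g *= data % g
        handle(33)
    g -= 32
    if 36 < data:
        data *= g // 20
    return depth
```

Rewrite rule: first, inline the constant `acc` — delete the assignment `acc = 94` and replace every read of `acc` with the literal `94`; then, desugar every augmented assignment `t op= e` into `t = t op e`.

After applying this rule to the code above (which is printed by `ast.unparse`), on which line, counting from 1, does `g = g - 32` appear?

Transformed code:
def build(acc):
    depth = depth + 24
    if data > g:
        if g < 33 <= 22:
            depth = depth * (g == data)
    else:
        g = 7
    depth = depth * 94
    g = g - 94
    data = data[data]
    g = data * 94
    data = depth
    if data != depth > depth:
        if depth >= data <= depth:
            data = data + 18 + (depth <= 38)
            data = data + 19
        else:
            g = g * (data % g)
        handle(33)
    g = g - 32
    if 36 < data:
        data = data * (g // 20)
    return depth

20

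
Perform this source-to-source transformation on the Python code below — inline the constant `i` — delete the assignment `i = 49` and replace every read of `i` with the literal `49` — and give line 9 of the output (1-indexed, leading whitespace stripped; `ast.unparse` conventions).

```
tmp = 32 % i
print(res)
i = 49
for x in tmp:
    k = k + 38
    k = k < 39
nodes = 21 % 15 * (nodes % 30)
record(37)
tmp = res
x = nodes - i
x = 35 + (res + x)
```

Transformed code:
tmp = 32 % 49
print(res)
for x in tmp:
    k = k + 38
    k = k < 39
nodes = 21 % 15 * (nodes % 30)
record(37)
tmp = res
x = nodes - 49
x = 35 + (res + x)

x = nodes - 49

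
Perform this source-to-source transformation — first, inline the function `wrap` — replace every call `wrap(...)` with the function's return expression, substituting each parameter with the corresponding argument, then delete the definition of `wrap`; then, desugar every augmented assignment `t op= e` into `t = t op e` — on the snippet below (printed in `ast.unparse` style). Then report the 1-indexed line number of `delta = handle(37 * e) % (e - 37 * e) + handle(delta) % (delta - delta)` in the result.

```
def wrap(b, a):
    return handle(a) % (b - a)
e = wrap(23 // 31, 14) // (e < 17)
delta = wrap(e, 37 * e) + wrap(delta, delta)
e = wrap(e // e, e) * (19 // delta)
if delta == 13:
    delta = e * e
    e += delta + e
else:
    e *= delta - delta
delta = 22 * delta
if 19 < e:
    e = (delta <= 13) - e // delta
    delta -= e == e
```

2

Transformed code:
e = handle(14) % (23 // 31 - 14) // (e < 17)
delta = handle(37 * e) % (e - 37 * e) + handle(delta) % (delta - delta)
e = handle(e) % (e // e - e) * (19 // delta)
if delta == 13:
    delta = e * e
    e = e + (delta + e)
else:
    e = e * (delta - delta)
delta = 22 * delta
if 19 < e:
    e = (delta <= 13) - e // delta
    delta = delta - (e == e)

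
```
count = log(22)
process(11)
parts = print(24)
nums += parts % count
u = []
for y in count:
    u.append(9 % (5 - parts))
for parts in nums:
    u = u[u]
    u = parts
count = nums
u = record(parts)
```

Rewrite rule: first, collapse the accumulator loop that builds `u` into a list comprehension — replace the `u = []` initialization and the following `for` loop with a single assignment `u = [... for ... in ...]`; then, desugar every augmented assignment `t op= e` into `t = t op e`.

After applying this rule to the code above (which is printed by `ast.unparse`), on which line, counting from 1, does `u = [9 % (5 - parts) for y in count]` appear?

5

Transformed code:
count = log(22)
process(11)
parts = print(24)
nums = nums + parts % count
u = [9 % (5 - parts) for y in count]
for parts in nums:
    u = u[u]
    u = parts
count = nums
u = record(parts)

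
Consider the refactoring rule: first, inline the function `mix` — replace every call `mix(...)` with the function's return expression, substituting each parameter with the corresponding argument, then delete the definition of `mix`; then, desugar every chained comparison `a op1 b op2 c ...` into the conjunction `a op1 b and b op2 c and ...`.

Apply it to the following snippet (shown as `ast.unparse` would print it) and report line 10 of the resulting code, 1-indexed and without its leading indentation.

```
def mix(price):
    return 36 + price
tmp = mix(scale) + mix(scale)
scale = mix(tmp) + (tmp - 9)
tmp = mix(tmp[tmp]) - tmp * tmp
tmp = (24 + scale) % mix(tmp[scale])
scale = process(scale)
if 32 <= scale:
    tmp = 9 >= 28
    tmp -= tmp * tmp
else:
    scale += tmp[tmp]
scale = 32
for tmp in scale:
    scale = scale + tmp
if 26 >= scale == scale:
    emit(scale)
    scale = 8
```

Transformed code:
tmp = 36 + scale + (36 + scale)
scale = 36 + tmp + (tmp - 9)
tmp = 36 + tmp[tmp] - tmp * tmp
tmp = (24 + scale) % (36 + tmp[scale])
scale = process(scale)
if 32 <= scale:
    tmp = 9 >= 28
    tmp -= tmp * tmp
else:
    scale += tmp[tmp]
scale = 32
for tmp in scale:
    scale = scale + tmp
if 26 >= scale and scale == scale:
    emit(scale)
    scale = 8

scale += tmp[tmp]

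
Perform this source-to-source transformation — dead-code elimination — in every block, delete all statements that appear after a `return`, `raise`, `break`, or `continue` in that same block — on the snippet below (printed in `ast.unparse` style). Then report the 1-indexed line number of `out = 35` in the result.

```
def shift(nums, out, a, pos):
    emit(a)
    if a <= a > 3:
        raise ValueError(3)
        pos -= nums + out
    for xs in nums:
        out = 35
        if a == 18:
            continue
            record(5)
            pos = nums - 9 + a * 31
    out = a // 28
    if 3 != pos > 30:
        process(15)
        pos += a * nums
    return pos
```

6

Transformed code:
def shift(nums, out, a, pos):
    emit(a)
    if a <= a > 3:
        raise ValueError(3)
    for xs in nums:
        out = 35
        if a == 18:
            continue
    out = a // 28
    if 3 != pos > 30:
        process(15)
        pos += a * nums
    return pos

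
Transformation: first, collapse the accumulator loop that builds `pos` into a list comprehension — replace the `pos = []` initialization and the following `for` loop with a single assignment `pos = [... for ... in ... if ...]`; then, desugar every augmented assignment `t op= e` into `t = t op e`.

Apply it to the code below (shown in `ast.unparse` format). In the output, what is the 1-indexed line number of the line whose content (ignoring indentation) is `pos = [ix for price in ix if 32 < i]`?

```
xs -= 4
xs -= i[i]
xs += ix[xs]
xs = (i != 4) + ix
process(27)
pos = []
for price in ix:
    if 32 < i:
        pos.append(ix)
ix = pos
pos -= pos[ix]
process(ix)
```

Transformed code:
xs = xs - 4
xs = xs - i[i]
xs = xs + ix[xs]
xs = (i != 4) + ix
process(27)
pos = [ix for price in ix if 32 < i]
ix = pos
pos = pos - pos[ix]
process(ix)

6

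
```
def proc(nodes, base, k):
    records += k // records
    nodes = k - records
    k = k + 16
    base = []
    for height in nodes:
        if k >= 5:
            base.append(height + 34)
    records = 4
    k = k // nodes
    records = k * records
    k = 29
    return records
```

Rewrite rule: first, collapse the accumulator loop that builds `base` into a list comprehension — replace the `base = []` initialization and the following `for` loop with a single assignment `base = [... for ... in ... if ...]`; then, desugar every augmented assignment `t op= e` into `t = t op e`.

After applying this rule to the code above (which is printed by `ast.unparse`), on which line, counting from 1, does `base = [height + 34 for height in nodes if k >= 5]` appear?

5

Transformed code:
def proc(nodes, base, k):
    records = records + k // records
    nodes = k - records
    k = k + 16
    base = [height + 34 for height in nodes if k >= 5]
    records = 4
    k = k // nodes
    records = k * records
    k = 29
    return records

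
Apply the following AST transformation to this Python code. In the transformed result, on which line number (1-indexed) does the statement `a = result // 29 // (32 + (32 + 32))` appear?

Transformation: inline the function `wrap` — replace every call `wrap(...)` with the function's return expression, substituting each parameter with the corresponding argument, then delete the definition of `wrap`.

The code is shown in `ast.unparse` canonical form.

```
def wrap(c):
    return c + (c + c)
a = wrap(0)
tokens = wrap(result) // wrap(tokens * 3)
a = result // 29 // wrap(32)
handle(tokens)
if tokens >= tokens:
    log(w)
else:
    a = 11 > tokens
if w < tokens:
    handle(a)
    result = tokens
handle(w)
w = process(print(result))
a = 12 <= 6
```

3

Transformed code:
a = 0 + (0 + 0)
tokens = (result + (result + result)) // (tokens * 3 + (tokens * 3 + tokens * 3))
a = result // 29 // (32 + (32 + 32))
handle(tokens)
if tokens >= tokens:
    log(w)
else:
    a = 11 > tokens
if w < tokens:
    handle(a)
    result = tokens
handle(w)
w = process(print(result))
a = 12 <= 6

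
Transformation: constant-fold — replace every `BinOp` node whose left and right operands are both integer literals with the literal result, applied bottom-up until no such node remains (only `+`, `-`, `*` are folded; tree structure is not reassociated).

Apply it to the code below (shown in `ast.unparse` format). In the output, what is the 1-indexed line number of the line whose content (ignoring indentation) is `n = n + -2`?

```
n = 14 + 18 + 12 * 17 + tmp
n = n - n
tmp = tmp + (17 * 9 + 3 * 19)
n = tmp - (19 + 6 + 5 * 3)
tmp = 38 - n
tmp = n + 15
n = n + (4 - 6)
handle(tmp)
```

7

Transformed code:
n = 236 + tmp
n = n - n
tmp = tmp + 210
n = tmp - 40
tmp = 38 - n
tmp = n + 15
n = n + -2
handle(tmp)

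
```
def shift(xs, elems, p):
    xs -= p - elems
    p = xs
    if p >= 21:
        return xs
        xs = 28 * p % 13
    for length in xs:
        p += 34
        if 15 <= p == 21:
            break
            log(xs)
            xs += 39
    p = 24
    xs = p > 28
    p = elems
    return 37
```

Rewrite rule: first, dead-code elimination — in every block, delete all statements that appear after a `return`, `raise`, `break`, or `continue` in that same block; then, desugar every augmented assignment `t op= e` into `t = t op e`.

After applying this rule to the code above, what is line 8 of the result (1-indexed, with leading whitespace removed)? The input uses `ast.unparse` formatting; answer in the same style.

if 15 <= p == 21:

Transformed code:
def shift(xs, elems, p):
    xs = xs - (p - elems)
    p = xs
    if p >= 21:
        return xs
    for length in xs:
        p = p + 34
        if 15 <= p == 21:
            break
    p = 24
    xs = p > 28
    p = elems
    return 37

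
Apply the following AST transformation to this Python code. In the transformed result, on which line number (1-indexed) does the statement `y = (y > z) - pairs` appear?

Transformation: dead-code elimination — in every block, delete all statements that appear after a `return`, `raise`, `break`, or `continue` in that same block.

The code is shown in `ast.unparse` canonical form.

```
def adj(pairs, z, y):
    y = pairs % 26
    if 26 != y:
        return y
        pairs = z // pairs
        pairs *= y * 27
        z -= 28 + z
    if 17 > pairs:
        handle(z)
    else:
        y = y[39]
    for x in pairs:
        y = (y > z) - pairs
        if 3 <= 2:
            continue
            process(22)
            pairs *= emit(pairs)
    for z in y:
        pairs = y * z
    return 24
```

10

Transformed code:
def adj(pairs, z, y):
    y = pairs % 26
    if 26 != y:
        return y
    if 17 > pairs:
        handle(z)
    else:
        y = y[39]
    for x in pairs:
        y = (y > z) - pairs
        if 3 <= 2:
            continue
    for z in y:
        pairs = y * z
    return 24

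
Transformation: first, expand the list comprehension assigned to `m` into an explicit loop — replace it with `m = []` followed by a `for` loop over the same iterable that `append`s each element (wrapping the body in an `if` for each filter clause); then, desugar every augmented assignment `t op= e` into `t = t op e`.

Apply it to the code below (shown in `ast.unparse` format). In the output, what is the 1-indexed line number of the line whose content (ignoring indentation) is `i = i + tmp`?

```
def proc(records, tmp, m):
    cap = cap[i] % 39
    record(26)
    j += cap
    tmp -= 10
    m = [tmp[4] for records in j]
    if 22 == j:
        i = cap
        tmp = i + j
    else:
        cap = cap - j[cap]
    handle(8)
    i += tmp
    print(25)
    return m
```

Transformed code:
def proc(records, tmp, m):
    cap = cap[i] % 39
    record(26)
    j = j + cap
    tmp = tmp - 10
    m = []
    for records in j:
        m.append(tmp[4])
    if 22 == j:
        i = cap
        tmp = i + j
    else:
        cap = cap - j[cap]
    handle(8)
    i = i + tmp
    print(25)
    return m

15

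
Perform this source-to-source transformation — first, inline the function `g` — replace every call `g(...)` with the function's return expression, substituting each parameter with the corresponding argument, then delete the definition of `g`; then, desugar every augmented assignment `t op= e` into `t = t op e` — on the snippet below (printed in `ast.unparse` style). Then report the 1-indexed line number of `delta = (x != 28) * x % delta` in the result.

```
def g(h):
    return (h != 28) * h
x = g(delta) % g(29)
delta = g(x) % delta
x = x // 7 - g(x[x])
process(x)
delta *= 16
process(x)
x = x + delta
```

2

Transformed code:
x = (delta != 28) * delta % ((29 != 28) * 29)
delta = (x != 28) * x % delta
x = x // 7 - (x[x] != 28) * x[x]
process(x)
delta = delta * 16
process(x)
x = x + delta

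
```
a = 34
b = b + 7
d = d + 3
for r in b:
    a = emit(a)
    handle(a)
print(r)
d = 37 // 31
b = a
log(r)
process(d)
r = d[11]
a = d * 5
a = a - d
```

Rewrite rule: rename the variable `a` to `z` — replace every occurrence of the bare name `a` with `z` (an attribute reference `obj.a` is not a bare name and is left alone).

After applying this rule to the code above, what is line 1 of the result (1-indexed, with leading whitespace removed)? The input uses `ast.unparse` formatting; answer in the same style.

Transformed code:
z = 34
b = b + 7
d = d + 3
for r in b:
    z = emit(z)
    handle(z)
print(r)
d = 37 // 31
b = z
log(r)
process(d)
r = d[11]
z = d * 5
z = z - d

z = 34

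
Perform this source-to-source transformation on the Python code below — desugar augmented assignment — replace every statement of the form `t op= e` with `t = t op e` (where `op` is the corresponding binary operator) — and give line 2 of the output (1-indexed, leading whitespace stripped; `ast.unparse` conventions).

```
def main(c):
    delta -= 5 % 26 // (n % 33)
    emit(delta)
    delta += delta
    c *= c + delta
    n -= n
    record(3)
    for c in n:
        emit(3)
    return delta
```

Transformed code:
def main(c):
    delta = delta - 5 % 26 // (n % 33)
    emit(delta)
    delta = delta + delta
    c = c * (c + delta)
    n = n - n
    record(3)
    for c in n:
        emit(3)
    return delta

delta = delta - 5 % 26 // (n % 33)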